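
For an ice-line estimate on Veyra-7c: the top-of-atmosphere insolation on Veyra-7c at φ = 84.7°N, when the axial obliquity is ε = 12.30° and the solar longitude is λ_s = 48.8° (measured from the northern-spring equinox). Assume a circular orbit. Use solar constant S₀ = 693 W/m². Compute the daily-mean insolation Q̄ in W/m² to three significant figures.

Q̄ ≈ 111 W/m²

Solar declination: sin δ = sin ε · sin λ_s = sin 12.30° × sin 48.8° = 0.16029, so δ = +9.224°.
cos H₀ = −tan(+84.7°) tan(+9.224°) = -1.7505 ≤ −1 ⇒ polar day, H₀ = π.
Bracket: H₀ sin φ sin δ + cos φ cos δ sin H₀ = 3.1416×0.99572×0.16029 + 0.09237×0.98707×0.00000 = 0.501412 + 0.000000 = 0.501412.
Q̄ = (S₀/π) × [bracket] = (693/π) × 0.501412 = 110.6 W/m².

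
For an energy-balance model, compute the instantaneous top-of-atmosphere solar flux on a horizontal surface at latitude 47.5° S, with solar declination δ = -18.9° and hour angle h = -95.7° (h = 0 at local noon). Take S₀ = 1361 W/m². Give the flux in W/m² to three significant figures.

239 W/m²

cos θ_z = sin φ sin δ + cos φ cos δ cos h = 0.238817 + -0.063482 = 0.175335.
Flux = S₀ · cos θ_z = 1361 × 0.175335 = 238.6 W/m².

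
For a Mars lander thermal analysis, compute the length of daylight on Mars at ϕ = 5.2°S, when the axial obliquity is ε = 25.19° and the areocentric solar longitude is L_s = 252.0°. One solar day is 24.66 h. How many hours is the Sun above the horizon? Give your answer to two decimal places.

sin δ = sin 25.19° × sin 252.0° = -0.40479, so δ = -23.878°.
cos h₀ = −tan ϕ · tan δ = −tan(-5.2°) × tan(-23.878°) = -0.0403, so h₀ = 1.6111 rad = 92.31°.
Daylight = 2h₀/(2π) × 24.66 h = (1.6111/π) × 24.66 = 12.65 h.

12.65 h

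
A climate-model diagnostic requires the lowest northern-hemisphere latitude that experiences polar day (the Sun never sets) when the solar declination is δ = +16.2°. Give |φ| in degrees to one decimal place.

|φ| = 73.8°

Polar day requires cos H₀ = −tan φ tan δ ≤ −1, i.e. tan φ tan δ ≥ 1.
The boundary is |tan φ| · |tan δ| = 1, so |φ| = 90° − |δ| = 90° − 16.2° = 73.8° in the northern hemisphere.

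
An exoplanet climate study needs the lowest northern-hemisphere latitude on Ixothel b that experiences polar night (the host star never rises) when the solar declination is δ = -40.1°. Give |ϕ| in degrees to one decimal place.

|ϕ| = 49.9°

Polar night requires cos h₀ = −tan ϕ tan δ ≥ 1, i.e. tan ϕ tan δ ≤ −1.
The boundary is |tan ϕ| · |tan δ| = 1, so |ϕ| = 90° − |δ| = 90° − 40.1° = 49.9° in the northern hemisphere.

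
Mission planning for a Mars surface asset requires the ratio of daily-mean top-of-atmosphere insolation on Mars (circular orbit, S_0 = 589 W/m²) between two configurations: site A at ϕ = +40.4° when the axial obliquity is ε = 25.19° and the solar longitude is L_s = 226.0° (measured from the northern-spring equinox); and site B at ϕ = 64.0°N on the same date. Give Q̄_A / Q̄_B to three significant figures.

— Configuration A (ϕ=+40.4°):
Solar declination: sin δ = sin ε · sin L_s = sin 25.19° × sin 226.0° = -0.30617, so δ = -17.828°.
cos h₀ = −tan(+40.4°) tan(-17.828°) = 0.2737, h₀ = 1.2935 rad.
Bracket: h₀ sin ϕ sin δ + cos ϕ cos δ sin h₀ = 1.2935×0.64812×-0.30617 + 0.76154×0.95198×0.96181 = -0.256676 + 0.697284 = 0.440608.
Q̄ = (S_0/π) × [bracket] = (589/π) × 0.440608 = 82.607 W/m².
— Configuration B (ϕ=+64.0°):
cos h₀ = −tan(+64.0°) tan(-17.828°) = 0.6594, h₀ = 0.8508 rad.
Bracket: h₀ sin ϕ sin δ + cos ϕ cos δ sin h₀ = 0.8508×0.89879×-0.30617 + 0.43837×0.95198×0.75179 = -0.234125 + 0.313737 = 0.079612.
Q̄ = (S_0/π) × [bracket] = (589/π) × 0.079612 = 14.926 W/m².
Ratio Q̄_A / Q̄_B = 82.607 / 14.926 = 5.534.

Q̄_A / Q̄_B ≈ 5.53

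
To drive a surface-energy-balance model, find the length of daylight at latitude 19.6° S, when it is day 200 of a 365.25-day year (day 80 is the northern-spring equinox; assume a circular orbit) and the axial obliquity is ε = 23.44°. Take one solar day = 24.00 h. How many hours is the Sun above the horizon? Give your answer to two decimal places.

10.98 h

Solar longitude: λ_s = 360° × (200 − 80)/365.25 = 118.275°.
sin δ = sin 23.44° × sin 118.275° = 0.35033, so δ = +20.507°.
cos H₀ = −tan φ · tan δ = −tan(-19.6°) × tan(+20.507°) = 0.1332, so H₀ = 1.4372 rad = 82.35°.
Daylight = 2H₀/(2π) × 24.00 h = (1.4372/π) × 24.00 = 10.98 h.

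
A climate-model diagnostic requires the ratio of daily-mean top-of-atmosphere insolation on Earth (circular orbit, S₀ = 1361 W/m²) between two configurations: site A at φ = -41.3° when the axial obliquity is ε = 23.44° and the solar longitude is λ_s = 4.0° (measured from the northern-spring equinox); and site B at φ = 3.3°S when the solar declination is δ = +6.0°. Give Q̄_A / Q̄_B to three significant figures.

— Configuration A (φ=-41.3°):
Solar declination: sin δ = sin ε · sin λ_s = sin 23.44° × sin 4.0° = 0.02775, so δ = +1.590°.
cos H₀ = −tan(-41.3°) tan(+1.590°) = 0.0244, H₀ = 1.5464 rad.
Bracket: H₀ sin φ sin δ + cos φ cos δ sin H₀ = 1.5464×-0.66000×0.02775 + 0.75126×0.99961×0.99970 = -0.028322 + 0.750742 = 0.722420.
Q̄ = (S₀/π) × [bracket] = (1361/π) × 0.722420 = 312.97 W/m².
— Configuration B (φ=-3.3°):
cos H₀ = −tan(-3.3°) tan(+6.000°) = 0.0061, H₀ = 1.5647 rad.
Bracket: H₀ sin φ sin δ + cos φ cos δ sin H₀ = 1.5647×-0.05756×0.10453 + 0.99834×0.99452×0.99998 = -0.009414 + 0.992849 = 0.983435.
Q̄ = (S₀/π) × [bracket] = (1361/π) × 0.983435 = 426.04 W/m².
Ratio Q̄_A / Q̄_B = 312.97 / 426.04 = 0.7346.

Q̄_A / Q̄_B ≈ 0.735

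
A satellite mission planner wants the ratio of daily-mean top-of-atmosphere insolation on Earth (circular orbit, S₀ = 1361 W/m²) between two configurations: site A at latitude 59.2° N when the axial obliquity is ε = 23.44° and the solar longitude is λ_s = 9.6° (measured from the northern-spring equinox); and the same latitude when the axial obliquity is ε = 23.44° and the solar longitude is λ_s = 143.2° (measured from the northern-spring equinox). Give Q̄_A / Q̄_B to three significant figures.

— Configuration A (φ=+59.2°):
Solar declination: sin δ = sin ε · sin λ_s = sin 23.44° × sin 9.6° = 0.06634, so δ = +3.804°.
cos H₀ = −tan(+59.2°) tan(+3.804°) = -0.1115, H₀ = 1.6826 rad.
Bracket: H₀ sin φ sin δ + cos φ cos δ sin H₀ = 1.6826×0.85896×0.06634 + 0.51204×0.99780×0.99376 = 0.095880 + 0.507725 = 0.603605.
Q̄ = (S₀/π) × [bracket] = (1361/π) × 0.603605 = 261.49 W/m².
— Configuration B (φ=+59.2°):
Solar declination: sin δ = sin ε · sin λ_s = sin 23.44° × sin 143.2° = 0.23828, so δ = +13.785°.
cos H₀ = −tan(+59.2°) tan(+13.785°) = -0.4116, H₀ = 1.9950 rad.
Bracket: H₀ sin φ sin δ + cos φ cos δ sin H₀ = 1.9950×0.85896×0.23828 + 0.51204×0.97120×0.91137 = 0.408323 + 0.453218 = 0.861541.
Q̄ = (S₀/π) × [bracket] = (1361/π) × 0.861541 = 373.24 W/m².
Ratio Q̄_A / Q̄_B = 261.49 / 373.24 = 0.7006.

Q̄_A / Q̄_B ≈ 0.701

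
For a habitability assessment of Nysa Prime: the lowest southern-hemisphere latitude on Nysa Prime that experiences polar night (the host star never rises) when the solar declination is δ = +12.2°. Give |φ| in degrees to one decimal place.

Polar night requires cos H₀ = −tan φ tan δ ≥ 1, i.e. tan φ tan δ ≤ −1.
The boundary is |tan φ| · |tan δ| = 1, so |φ| = 90° − |δ| = 90° − 12.2° = 77.8° in the southern hemisphere.

|φ| = 77.8°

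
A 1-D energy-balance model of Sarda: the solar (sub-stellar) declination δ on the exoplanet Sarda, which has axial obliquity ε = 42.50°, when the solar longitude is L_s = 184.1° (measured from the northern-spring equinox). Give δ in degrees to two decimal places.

sin δ = sin ε · sin L_s = sin 42.50° × sin 184.1° = -0.048303.
δ = arcsin(-0.048303) = -2.77°.

δ = -2.77°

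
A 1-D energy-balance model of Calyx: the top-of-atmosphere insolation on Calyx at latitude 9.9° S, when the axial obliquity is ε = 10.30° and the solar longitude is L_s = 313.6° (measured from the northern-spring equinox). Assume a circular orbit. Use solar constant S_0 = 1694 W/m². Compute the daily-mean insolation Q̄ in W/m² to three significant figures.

Q̄ ≈ 546 W/m²

Solar declination: sin δ = sin ε · sin L_s = sin 10.30° × sin 313.6° = -0.12948, so δ = -7.440°.
cos h₀ = −tan(-9.9°) tan(-7.440°) = -0.0228, h₀ = 1.5936 rad.
Bracket: h₀ sin ϕ sin δ + cos ϕ cos δ sin h₀ = 1.5936×-0.17193×-0.12948 + 0.98511×0.99158×0.99974 = 0.035476 + 0.976561 = 1.012037.
Q̄ = (S_0/π) × [bracket] = (1694/π) × 1.012037 = 545.7 W/m².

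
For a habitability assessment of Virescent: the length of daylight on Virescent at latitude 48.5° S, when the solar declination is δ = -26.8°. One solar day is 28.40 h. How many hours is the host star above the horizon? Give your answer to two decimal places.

cos H₀ = −tan φ · tan δ = −tan(-48.5°) × tan(-26.800°) = -0.5710, so H₀ = 2.1785 rad = 124.82°.
Daylight = 2H₀/(2π) × 28.40 h = (2.1785/π) × 28.40 = 19.69 h.

19.69 h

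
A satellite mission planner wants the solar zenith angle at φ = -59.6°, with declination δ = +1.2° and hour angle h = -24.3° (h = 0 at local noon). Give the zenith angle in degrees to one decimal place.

θ_z = 63.7°

cos θ_z = sin φ sin δ + cos φ cos δ cos h = -0.018063 + 0.461100 = 0.443037.
θ_z = arccos(0.443037) = 63.7°.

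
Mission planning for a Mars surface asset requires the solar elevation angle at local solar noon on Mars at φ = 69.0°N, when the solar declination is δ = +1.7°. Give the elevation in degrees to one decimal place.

22.7°

At local noon the hour angle is zero, so the zenith angle equals |φ − δ| = |+69.0° − (+1.700°)| = 67.300°.
Elevation = 90° − 67.300° = 22.7°.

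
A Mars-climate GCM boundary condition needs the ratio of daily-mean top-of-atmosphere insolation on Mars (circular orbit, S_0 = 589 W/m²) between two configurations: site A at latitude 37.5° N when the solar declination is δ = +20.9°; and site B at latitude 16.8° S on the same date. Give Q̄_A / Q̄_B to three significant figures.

Q̄_A / Q̄_B ≈ 1.51

— Configuration A (ϕ=+37.5°):
cos h₀ = −tan(+37.5°) tan(+20.900°) = -0.2930, h₀ = 1.8682 rad.
Bracket: h₀ sin ϕ sin δ + cos ϕ cos δ sin h₀ = 1.8682×0.60876×0.35674 + 0.79335×0.93420×0.95611 = 0.405715 + 0.708619 = 1.114334.
Q̄ = (S_0/π) × [bracket] = (589/π) × 1.114334 = 208.92 W/m².
— Configuration B (ϕ=-16.8°):
cos h₀ = −tan(-16.8°) tan(+20.900°) = 0.1153, h₀ = 1.4552 rad.
Bracket: h₀ sin ϕ sin δ + cos ϕ cos δ sin h₀ = 1.4552×-0.28903×0.35674 + 0.95732×0.93420×0.99333 = -0.150044 + 0.888363 = 0.738319.
Q̄ = (S_0/π) × [bracket] = (589/π) × 0.738319 = 138.42 W/m².
Ratio Q̄_A / Q̄_B = 208.92 / 138.42 = 1.509.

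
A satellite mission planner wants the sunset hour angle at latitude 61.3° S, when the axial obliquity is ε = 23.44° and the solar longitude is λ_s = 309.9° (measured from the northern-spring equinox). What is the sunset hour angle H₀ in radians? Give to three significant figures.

H₀ = 2.20 rad

Solar declination: sin δ = sin ε · sin λ_s = sin 23.44° × sin 309.9° = -0.30517, so δ = -17.768°.
cos H₀ = −tan φ · tan δ = −tan(-61.3°) × tan(-17.768°) = -0.5853, so H₀ = 2.1961 rad = 125.83°.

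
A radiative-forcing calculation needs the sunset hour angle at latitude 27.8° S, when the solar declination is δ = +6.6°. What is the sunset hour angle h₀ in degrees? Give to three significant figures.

h₀ = 86.5°

cos h₀ = −tan ϕ · tan δ = −tan(-27.8°) × tan(+6.600°) = 0.0610, so h₀ = 1.5098 rad = 86.50°.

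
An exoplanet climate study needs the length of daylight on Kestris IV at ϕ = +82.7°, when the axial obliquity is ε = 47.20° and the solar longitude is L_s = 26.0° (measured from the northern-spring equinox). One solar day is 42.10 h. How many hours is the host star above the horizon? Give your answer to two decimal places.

Solar declination: sin δ = sin ε · sin L_s = sin 47.20° × sin 26.0° = 0.32165, so δ = +18.762°.
Sunrise equation: cos h₀ = −tan ϕ · tan δ = -2.6518 ≤ −1, so the host star never sets (polar day) and h₀ = π.
Daylight = 2h₀/(2π) × 42.10 h = (3.1416/π) × 42.10 = 42.10 h.

42.10 h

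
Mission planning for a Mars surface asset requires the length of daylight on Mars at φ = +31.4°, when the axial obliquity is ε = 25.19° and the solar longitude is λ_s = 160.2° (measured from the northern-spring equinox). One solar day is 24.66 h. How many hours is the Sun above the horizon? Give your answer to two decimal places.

Solar declination: sin δ = sin ε · sin λ_s = sin 25.19° × sin 160.2° = 0.14417, so δ = +8.289°.
cos H₀ = −tan φ · tan δ = −tan(+31.4°) × tan(+8.289°) = -0.0889, so H₀ = 1.6598 rad = 95.10°.
Daylight = 2H₀/(2π) × 24.66 h = (1.6598/π) × 24.66 = 13.03 h.

13.03 h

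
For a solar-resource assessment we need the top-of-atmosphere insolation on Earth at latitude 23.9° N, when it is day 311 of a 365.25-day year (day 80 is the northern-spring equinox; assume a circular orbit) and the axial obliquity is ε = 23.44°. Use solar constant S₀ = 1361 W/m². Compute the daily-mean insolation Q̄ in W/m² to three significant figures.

Solar longitude: λ_s = 360° × (311 − 80)/365.25 = 227.680°.
sin δ = sin 23.44° × sin 227.680° = -0.29412, so δ = -17.105°.
cos H₀ = −tan(+23.9°) tan(-17.105°) = 0.1364, H₀ = 1.4340 rad.
Bracket: H₀ sin φ sin δ + cos φ cos δ sin H₀ = 1.4340×0.40514×-0.29412 + 0.91425×0.95577×0.99066 = -0.170875 + 0.865651 = 0.694776.
Q̄ = (S₀/π) × [bracket] = (1361/π) × 0.694776 = 301.0 W/m².

Q̄ ≈ 301 W/m²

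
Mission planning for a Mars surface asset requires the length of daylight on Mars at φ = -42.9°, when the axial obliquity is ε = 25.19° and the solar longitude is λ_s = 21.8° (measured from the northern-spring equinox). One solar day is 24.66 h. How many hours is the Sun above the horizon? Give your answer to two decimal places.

Solar declination: sin δ = sin ε · sin λ_s = sin 25.19° × sin 21.8° = 0.15806, so δ = +9.094°.
cos H₀ = −tan φ · tan δ = −tan(-42.9°) × tan(+9.094°) = 0.1488, so H₀ = 1.4215 rad = 81.45°.
Daylight = 2H₀/(2π) × 24.66 h = (1.4215/π) × 24.66 = 11.16 h.

11.16 h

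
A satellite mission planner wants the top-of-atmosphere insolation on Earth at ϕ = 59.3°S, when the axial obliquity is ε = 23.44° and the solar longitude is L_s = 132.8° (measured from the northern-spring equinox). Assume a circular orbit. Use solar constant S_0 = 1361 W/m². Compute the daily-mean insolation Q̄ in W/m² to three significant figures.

Q̄ ≈ 69.4 W/m²

Solar declination: sin δ = sin ε · sin L_s = sin 23.44° × sin 132.8° = 0.29187, so δ = +16.970°.
cos h₀ = −tan(-59.3°) tan(+16.970°) = 0.5139, h₀ = 1.0310 rad.
Bracket: h₀ sin ϕ sin δ + cos ϕ cos δ sin h₀ = 1.0310×-0.85985×0.29187 + 0.51054×0.95646×0.85783 = -0.258744 + 0.418888 = 0.160144.
Q̄ = (S_0/π) × [bracket] = (1361/π) × 0.160144 = 69.38 W/m².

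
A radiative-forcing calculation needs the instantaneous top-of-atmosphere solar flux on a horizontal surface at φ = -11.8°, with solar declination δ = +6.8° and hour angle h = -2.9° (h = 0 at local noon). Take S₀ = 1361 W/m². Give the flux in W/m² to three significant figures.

1.29e+03 W/m²

cos θ_z = sin φ sin δ + cos φ cos δ cos h = -0.024213 + 0.970737 = 0.946524.
Flux = S₀ · cos θ_z = 1361 × 0.946524 = 1288 W/m².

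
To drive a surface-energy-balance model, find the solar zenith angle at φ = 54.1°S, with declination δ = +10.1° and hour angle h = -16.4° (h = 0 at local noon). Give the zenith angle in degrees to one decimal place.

cos θ_z = sin φ sin δ + cos φ cos δ cos h = -0.142054 + 0.553798 = 0.411744.
θ_z = arccos(0.411744) = 65.7°.

θ_z = 65.7°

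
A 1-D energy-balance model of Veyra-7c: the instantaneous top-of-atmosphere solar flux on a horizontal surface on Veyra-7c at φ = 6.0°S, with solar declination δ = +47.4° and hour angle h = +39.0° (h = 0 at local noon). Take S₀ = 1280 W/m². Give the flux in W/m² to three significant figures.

cos θ_z = sin φ sin δ + cos φ cos δ cos h = -0.076943 + 0.523150 = 0.446207.
Flux = S₀ · cos θ_z = 1280 × 0.446207 = 571.1 W/m².

571 W/m²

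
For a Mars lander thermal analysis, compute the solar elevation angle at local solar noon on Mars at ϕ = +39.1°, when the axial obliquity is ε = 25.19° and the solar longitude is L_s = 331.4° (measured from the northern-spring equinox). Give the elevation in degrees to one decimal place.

39.1°

Solar declination: sin δ = sin ε · sin L_s = sin 25.19° × sin 331.4° = -0.20374, so δ = -11.756°.
At local noon the hour angle is zero, so the zenith angle equals |ϕ − δ| = |+39.1° − (-11.756°)| = 50.856°.
Elevation = 90° − 50.856° = 39.1°.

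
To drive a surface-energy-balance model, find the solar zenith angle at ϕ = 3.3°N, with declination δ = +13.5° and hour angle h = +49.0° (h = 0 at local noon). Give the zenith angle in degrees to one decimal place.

cos θ_z = sin ϕ sin δ + cos ϕ cos δ cos h = 0.013438 + 0.636874 = 0.650312.
θ_z = arccos(0.650312) = 49.4°.

θ_z = 49.4°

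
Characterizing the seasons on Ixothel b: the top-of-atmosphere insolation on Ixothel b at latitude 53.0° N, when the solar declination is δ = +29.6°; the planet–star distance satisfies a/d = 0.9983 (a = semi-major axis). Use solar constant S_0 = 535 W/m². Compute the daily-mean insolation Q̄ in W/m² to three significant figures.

Q̄ ≈ 221 W/m²

cos h₀ = −tan(+53.0°) tan(+29.600°) = -0.7539, h₀ = 2.4247 rad.
Bracket: h₀ sin ϕ sin δ + cos ϕ cos δ sin h₀ = 2.4247×0.79864×0.49394 + 0.60182×0.86949×0.65703 = 0.956496 + 0.343808 = 1.300304.
Inverse-square distance factor (a/d)² = 0.9983² = 0.996603.
Q̄ = (S_0/π) × 0.996603 × [bracket] = (535/π) × 0.996603 × 1.300304 = 220.7 W/m².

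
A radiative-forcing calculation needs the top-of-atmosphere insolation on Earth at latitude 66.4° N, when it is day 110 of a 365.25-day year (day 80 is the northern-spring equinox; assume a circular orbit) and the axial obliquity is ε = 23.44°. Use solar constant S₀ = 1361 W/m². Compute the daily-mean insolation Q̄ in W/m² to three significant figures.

Q̄ ≈ 311 W/m²

Solar longitude: λ_s = 360° × (110 − 80)/365.25 = 29.569°.
sin δ = sin 23.44° × sin 29.569° = 0.19630, so δ = +11.320°.
cos H₀ = −tan(+66.4°) tan(+11.320°) = -0.4582, H₀ = 2.0468 rad.
Bracket: H₀ sin φ sin δ + cos φ cos δ sin H₀ = 2.0468×0.91636×0.19630 + 0.40035×0.98054×0.88884 = 0.368181 + 0.348922 = 0.717103.
Q̄ = (S₀/π) × [bracket] = (1361/π) × 0.717103 = 310.7 W/m².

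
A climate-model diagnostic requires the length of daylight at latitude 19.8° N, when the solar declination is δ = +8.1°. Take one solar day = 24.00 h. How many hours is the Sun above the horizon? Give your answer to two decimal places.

cos h₀ = −tan ϕ · tan δ = −tan(+19.8°) × tan(+8.100°) = -0.0512, so h₀ = 1.6221 rad = 92.94°.
Daylight = 2h₀/(2π) × 24.00 h = (1.6221/π) × 24.00 = 12.39 h.

12.39 h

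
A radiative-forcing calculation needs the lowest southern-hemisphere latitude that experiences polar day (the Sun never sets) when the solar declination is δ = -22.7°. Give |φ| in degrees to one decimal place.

Polar day requires cos H₀ = −tan φ tan δ ≤ −1, i.e. tan φ tan δ ≥ 1.
The boundary is |tan φ| · |tan δ| = 1, so |φ| = 90° − |δ| = 90° − 22.7° = 67.3° in the southern hemisphere.

|φ| = 67.3°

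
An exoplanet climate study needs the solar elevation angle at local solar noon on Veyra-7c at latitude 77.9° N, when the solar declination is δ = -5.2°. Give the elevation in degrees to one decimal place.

6.9°

At local noon the hour angle is zero, so the zenith angle equals |φ − δ| = |+77.9° − (-5.200°)| = 83.100°.
Elevation = 90° − 83.100° = 6.9°.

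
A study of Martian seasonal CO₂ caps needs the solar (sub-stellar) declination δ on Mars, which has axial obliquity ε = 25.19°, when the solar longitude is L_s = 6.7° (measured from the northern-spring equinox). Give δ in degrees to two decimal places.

sin δ = sin ε · sin L_s = sin 25.19° × sin 6.7° = 0.049658.
δ = arcsin(0.049658) = +2.85°.

δ = +2.85°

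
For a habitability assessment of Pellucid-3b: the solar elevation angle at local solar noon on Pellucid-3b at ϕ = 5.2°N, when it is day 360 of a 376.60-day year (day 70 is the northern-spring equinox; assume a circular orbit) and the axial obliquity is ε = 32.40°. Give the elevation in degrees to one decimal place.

52.7°

Solar longitude: L_s = 360° × (360 − 70)/376.60 = 277.217°.
sin δ = sin 32.40° × sin 277.217° = -0.53158, so δ = -32.112°.
At local noon the hour angle is zero, so the zenith angle equals |ϕ − δ| = |+5.2° − (-32.112°)| = 37.312°.
Elevation = 90° − 37.312° = 52.7°.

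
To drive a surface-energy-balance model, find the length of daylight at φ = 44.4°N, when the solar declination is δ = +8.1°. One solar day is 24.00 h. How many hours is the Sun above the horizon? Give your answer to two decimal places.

13.07 h

cos H₀ = −tan φ · tan δ = −tan(+44.4°) × tan(+8.100°) = -0.1394, so H₀ = 1.7106 rad = 98.01°.
Daylight = 2H₀/(2π) × 24.00 h = (1.7106/π) × 24.00 = 13.07 h.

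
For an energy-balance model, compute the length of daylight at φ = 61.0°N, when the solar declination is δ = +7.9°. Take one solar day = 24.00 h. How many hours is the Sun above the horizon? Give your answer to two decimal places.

cos H₀ = −tan φ · tan δ = −tan(+61.0°) × tan(+7.900°) = -0.2503, so H₀ = 1.8238 rad = 104.50°.
Daylight = 2H₀/(2π) × 24.00 h = (1.8238/π) × 24.00 = 13.93 h.

13.93 h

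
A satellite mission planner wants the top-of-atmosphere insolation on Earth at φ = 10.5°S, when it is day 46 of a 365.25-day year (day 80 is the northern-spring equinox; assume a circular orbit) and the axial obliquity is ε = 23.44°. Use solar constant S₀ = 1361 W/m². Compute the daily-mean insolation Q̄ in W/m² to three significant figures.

Q̄ ≈ 443 W/m²

Solar longitude: λ_s = 360° × (46 − 80)/365.25 = -33.511°, i.e. -33.511° + 360° = 326.489°.
sin δ = sin 23.44° × sin 326.489° = -0.21962, so δ = -12.687°.
cos H₀ = −tan(-10.5°) tan(-12.687°) = -0.0417, H₀ = 1.6125 rad.
Bracket: H₀ sin φ sin δ + cos φ cos δ sin H₀ = 1.6125×-0.18224×-0.21962 + 0.98325×0.97559×0.99913 = 0.064538 + 0.958414 = 1.022952.
Q̄ = (S₀/π) × [bracket] = (1361/π) × 1.022952 = 443.2 W/m².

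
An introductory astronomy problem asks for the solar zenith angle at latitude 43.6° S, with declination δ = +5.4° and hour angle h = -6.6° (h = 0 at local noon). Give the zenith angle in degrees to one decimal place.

cos θ_z = sin ϕ sin δ + cos ϕ cos δ cos h = -0.064899 + 0.716180 = 0.651281.
θ_z = arccos(0.651281) = 49.4°.

θ_z = 49.4°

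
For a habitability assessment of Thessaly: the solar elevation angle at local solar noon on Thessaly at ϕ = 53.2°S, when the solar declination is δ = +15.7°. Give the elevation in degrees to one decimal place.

21.1°

At local noon the hour angle is zero, so the zenith angle equals |ϕ − δ| = |-53.2° − (+15.700°)| = 68.900°.
Elevation = 90° − 68.900° = 21.1°.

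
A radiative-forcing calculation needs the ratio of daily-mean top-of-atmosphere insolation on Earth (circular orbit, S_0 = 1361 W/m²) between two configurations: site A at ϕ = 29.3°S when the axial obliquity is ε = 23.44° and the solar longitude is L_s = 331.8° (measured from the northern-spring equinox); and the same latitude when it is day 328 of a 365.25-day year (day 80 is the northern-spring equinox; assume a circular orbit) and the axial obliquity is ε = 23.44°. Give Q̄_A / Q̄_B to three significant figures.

— Configuration A (ϕ=-29.3°):
Solar declination: sin δ = sin ε · sin L_s = sin 23.44° × sin 331.8° = -0.18798, so δ = -10.835°.
cos h₀ = −tan(-29.3°) tan(-10.835°) = -0.1074, h₀ = 1.6784 rad.
Bracket: h₀ sin ϕ sin δ + cos ϕ cos δ sin h₀ = 1.6784×-0.48938×-0.18798 + 0.87207×0.98217×0.99422 = 0.154402 + 0.851570 = 1.005972.
Q̄ = (S_0/π) × [bracket] = (1361/π) × 1.005972 = 435.81 W/m².
— Configuration B (ϕ=-29.3°):
Solar longitude: L_s = 360° × (328 − 80)/365.25 = 244.435°.
sin δ = sin 23.44° × sin 244.435° = -0.35884, so δ = -21.029°.
cos h₀ = −tan(-29.3°) tan(-21.029°) = -0.2157, h₀ = 1.7882 rad.
Bracket: h₀ sin ϕ sin δ + cos ϕ cos δ sin h₀ = 1.7882×-0.48938×-0.35884 + 0.87207×0.93340×0.97645 = 0.314024 + 0.794821 = 1.108845.
Q̄ = (S_0/π) × [bracket] = (1361/π) × 1.108845 = 480.37 W/m².
Ratio Q̄_A / Q̄_B = 435.81 / 480.37 = 0.9072.

Q̄_A / Q̄_B ≈ 0.907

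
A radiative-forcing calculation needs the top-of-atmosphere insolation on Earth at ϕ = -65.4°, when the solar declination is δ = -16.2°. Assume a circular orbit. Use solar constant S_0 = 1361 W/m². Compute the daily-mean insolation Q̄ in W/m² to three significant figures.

cos h₀ = −tan(-65.4°) tan(-16.200°) = -0.6346, h₀ = 2.2582 rad.
Bracket: h₀ sin ϕ sin δ + cos ϕ cos δ sin h₀ = 2.2582×-0.90924×-0.27899 + 0.41628×0.96029×0.77287 = 0.572835 + 0.308954 = 0.881789.
Q̄ = (S_0/π) × [bracket] = (1361/π) × 0.881789 = 382.0 W/m².

Q̄ ≈ 382 W/m²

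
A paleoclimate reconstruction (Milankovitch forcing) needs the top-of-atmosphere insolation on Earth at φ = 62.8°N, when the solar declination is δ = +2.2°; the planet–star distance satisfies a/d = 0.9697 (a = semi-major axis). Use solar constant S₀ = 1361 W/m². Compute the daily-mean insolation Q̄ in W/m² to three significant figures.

cos H₀ = −tan(+62.8°) tan(+2.200°) = -0.0747, H₀ = 1.6456 rad.
Bracket: H₀ sin φ sin δ + cos φ cos δ sin H₀ = 1.6456×0.88942×0.03839 + 0.45710×0.99926×0.99720 = 0.056189 + 0.455483 = 0.511672.
Inverse-square distance factor (a/d)² = 0.9697² = 0.940318.
Q̄ = (S₀/π) × 0.940318 × [bracket] = (1361/π) × 0.940318 × 0.511672 = 208.4 W/m².

Q̄ ≈ 208 W/m²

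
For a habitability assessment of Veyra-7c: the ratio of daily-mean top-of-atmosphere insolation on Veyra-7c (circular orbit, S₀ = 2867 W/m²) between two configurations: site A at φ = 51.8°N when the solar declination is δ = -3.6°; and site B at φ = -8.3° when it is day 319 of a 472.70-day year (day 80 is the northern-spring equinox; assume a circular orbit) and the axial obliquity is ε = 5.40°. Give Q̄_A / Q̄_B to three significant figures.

Q̄_A / Q̄_B ≈ 0.547

— Configuration A (φ=+51.8°):
cos H₀ = −tan(+51.8°) tan(-3.600°) = 0.0800, H₀ = 1.4908 rad.
Bracket: H₀ sin φ sin δ + cos φ cos δ sin H₀ = 1.4908×0.78586×-0.06279 + 0.61841×0.99803×0.99680 = -0.073562 + 0.615217 = 0.541655.
Q̄ = (S₀/π) × [bracket] = (2867/π) × 0.541655 = 494.31 W/m².
— Configuration B (φ=-8.3°):
Solar longitude: λ_s = 360° × (319 − 80)/472.70 = 182.018°.
sin δ = sin 5.40° × sin 182.018° = -0.00331, so δ = -0.190°.
cos H₀ = −tan(-8.3°) tan(-0.190°) = -0.0005, H₀ = 1.5713 rad.
Bracket: H₀ sin φ sin δ + cos φ cos δ sin H₀ = 1.5713×-0.14436×-0.00331 + 0.98953×0.99999×1.00000 = 0.000751 + 0.989520 = 0.990271.
Q̄ = (S₀/π) × [bracket] = (2867/π) × 0.990271 = 903.72 W/m².
Ratio Q̄_A / Q̄_B = 494.31 / 903.72 = 0.5470.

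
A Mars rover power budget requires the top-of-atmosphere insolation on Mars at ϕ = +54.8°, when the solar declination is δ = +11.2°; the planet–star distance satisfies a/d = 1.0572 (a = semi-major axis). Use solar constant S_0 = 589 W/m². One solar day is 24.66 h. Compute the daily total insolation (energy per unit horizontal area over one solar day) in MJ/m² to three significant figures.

cos h₀ = −tan(+54.8°) tan(+11.200°) = -0.2807, h₀ = 1.8553 rad.
Bracket: h₀ sin ϕ sin δ + cos ϕ cos δ sin h₀ = 1.8553×0.81714×0.19423 + 0.57643×0.98096×0.95980 = 0.294460 + 0.542723 = 0.837183.
Inverse-square distance factor (a/d)² = 1.0572² = 1.117672.
Q̄ = (S_0/π) × 1.117672 × [bracket] = (589/π) × 1.117672 × 0.837183 = 175.43 W/m².
Daily total = Q̄ × 24.66 h × 3600 s/h = 175.43 × 24.66 × 3600 / 10⁶ = 15.57 MJ/m².

15.6 MJ/m²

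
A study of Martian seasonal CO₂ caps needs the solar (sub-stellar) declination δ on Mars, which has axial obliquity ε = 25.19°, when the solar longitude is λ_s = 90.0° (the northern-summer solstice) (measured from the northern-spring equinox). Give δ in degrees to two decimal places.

δ = +25.19°

sin δ = sin ε · sin λ_s = sin 25.19° × sin 90.0° = 0.425621.
δ = arcsin(0.425621) = +25.19°.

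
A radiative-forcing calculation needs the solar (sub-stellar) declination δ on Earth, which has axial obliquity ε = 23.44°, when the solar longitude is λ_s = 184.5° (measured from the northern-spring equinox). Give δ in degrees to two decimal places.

δ = -1.79°

sin δ = sin ε · sin λ_s = sin 23.44° × sin 184.5° = -0.031210.
δ = arcsin(-0.031210) = -1.79°.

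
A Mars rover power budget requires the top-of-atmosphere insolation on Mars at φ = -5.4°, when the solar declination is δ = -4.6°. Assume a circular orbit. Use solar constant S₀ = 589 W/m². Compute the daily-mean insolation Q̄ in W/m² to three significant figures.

cos H₀ = −tan(-5.4°) tan(-4.600°) = -0.0076, H₀ = 1.5784 rad.
Bracket: H₀ sin φ sin δ + cos φ cos δ sin H₀ = 1.5784×-0.09411×-0.08020 + 0.99556×0.99678×0.99997 = 0.011913 + 0.992325 = 1.004238.
Q̄ = (S₀/π) × [bracket] = (589/π) × 1.004238 = 188.3 W/m².

Q̄ ≈ 188 W/m²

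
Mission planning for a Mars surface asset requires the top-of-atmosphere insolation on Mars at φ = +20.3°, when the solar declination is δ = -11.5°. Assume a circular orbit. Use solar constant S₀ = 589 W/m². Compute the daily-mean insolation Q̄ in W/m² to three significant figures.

cos H₀ = −tan(+20.3°) tan(-11.500°) = 0.0753, H₀ = 1.4955 rad.
Bracket: H₀ sin φ sin δ + cos φ cos δ sin H₀ = 1.4955×0.34694×-0.19937 + 0.93789×0.97992×0.99716 = -0.103443 + 0.916447 = 0.813004.
Q̄ = (S₀/π) × [bracket] = (589/π) × 0.813004 = 152.4 W/m².

Q̄ ≈ 152 W/m²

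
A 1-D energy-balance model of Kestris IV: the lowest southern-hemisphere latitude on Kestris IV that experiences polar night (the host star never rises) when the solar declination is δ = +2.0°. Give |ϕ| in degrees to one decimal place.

|ϕ| = 88.0°

Polar night requires cos h₀ = −tan ϕ tan δ ≥ 1, i.e. tan ϕ tan δ ≤ −1.
The boundary is |tan ϕ| · |tan δ| = 1, so |ϕ| = 90° − |δ| = 90° − 2.0° = 88.0° in the southern hemisphere.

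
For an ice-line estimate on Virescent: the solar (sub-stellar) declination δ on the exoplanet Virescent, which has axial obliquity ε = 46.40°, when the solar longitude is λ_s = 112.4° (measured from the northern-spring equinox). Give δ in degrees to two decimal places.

δ = +42.03°

sin δ = sin ε · sin λ_s = sin 46.40° × sin 112.4° = 0.669530.
δ = arcsin(0.669530) = +42.03°.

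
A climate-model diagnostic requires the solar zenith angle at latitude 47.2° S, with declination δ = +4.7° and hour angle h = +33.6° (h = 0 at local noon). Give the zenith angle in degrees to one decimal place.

θ_z = 59.7°

cos θ_z = sin ϕ sin δ + cos ϕ cos δ cos h = -0.060121 + 0.564018 = 0.503897.
θ_z = arccos(0.503897) = 59.7°.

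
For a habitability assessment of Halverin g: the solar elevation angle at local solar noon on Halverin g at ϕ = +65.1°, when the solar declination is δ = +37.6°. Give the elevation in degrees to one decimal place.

At local noon the hour angle is zero, so the zenith angle equals |ϕ − δ| = |+65.1° − (+37.600°)| = 27.500°.
Elevation = 90° − 27.500° = 62.5°.

62.5°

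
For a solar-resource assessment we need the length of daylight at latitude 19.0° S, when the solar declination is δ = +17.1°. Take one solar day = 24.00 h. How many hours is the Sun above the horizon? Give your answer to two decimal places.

11.19 h

cos h₀ = −tan ϕ · tan δ = −tan(-19.0°) × tan(+17.100°) = 0.1059, so h₀ = 1.4647 rad = 83.92°.
Daylight = 2h₀/(2π) × 24.00 h = (1.4647/π) × 24.00 = 11.19 h.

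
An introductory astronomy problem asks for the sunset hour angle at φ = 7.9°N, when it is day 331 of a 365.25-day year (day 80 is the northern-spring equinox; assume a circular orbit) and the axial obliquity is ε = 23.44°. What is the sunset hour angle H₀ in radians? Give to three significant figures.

Solar longitude: λ_s = 360° × (331 − 80)/365.25 = 247.392°.
sin δ = sin 23.44° × sin 247.392° = -0.36722, so δ = -21.544°.
cos H₀ = −tan φ · tan δ = −tan(+7.9°) × tan(-21.544°) = 0.0548, so H₀ = 1.5160 rad = 86.86°.

H₀ = 1.52 rad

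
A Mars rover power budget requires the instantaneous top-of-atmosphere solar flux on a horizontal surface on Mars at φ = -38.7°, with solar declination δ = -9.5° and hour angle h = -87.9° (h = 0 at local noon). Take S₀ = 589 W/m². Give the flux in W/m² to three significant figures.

77.4 W/m²

cos θ_z = sin φ sin δ + cos φ cos δ cos h = 0.103195 + 0.028206 = 0.131401.
Flux = S₀ · cos θ_z = 589 × 0.131401 = 77.40 W/m².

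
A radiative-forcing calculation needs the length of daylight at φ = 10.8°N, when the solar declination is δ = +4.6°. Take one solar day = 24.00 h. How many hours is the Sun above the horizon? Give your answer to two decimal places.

cos H₀ = −tan φ · tan δ = −tan(+10.8°) × tan(+4.600°) = -0.0153, so H₀ = 1.5861 rad = 90.88°.
Daylight = 2H₀/(2π) × 24.00 h = (1.5861/π) × 24.00 = 12.12 h.

12.12 h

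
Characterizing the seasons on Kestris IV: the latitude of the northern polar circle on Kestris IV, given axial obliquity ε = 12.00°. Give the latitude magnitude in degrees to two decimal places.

The polar circle is the lowest latitude that experiences at least one full rotation of continuous daylight at the northern-summer solstice; it lies at |ϕ| = 90° − ε = 90° − 12.00° = 78.00°.

78.00°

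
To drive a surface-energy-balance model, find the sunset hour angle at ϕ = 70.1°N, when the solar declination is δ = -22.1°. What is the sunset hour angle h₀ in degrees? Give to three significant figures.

cos h₀ = −tan ϕ · tan δ = 1.1217 ≥ 1, so the Sun never rises (polar night) and h₀ = 0.

h₀ = 0.00°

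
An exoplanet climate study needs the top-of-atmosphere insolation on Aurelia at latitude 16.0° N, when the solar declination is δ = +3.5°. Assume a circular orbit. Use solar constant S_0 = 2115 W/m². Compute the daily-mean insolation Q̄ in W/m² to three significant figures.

cos h₀ = −tan(+16.0°) tan(+3.500°) = -0.0175, h₀ = 1.5883 rad.
Bracket: h₀ sin ϕ sin δ + cos ϕ cos δ sin h₀ = 1.5883×0.27564×0.06105 + 0.96126×0.99813×0.99985 = 0.026728 + 0.959319 = 0.986047.
Q̄ = (S_0/π) × [bracket] = (2115/π) × 0.986047 = 663.8 W/m².

Q̄ ≈ 664 W/m²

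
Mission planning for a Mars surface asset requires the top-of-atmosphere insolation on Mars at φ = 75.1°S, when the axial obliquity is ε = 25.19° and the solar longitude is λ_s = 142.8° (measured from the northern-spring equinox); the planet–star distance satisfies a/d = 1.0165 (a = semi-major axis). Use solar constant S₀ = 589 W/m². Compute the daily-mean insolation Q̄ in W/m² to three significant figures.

Q̄ ≈ 0.00 W/m²

Solar declination: sin δ = sin ε · sin λ_s = sin 25.19° × sin 142.8° = 0.25733, so δ = +14.912°.
cos H₀ = −tan(-75.1°) tan(+14.912°) = 1.0008 ≥ 1 ⇒ polar night, H₀ = 0 and Q̄ = 0.
Inverse-square distance factor (a/d)² = 1.0165² = 1.033272.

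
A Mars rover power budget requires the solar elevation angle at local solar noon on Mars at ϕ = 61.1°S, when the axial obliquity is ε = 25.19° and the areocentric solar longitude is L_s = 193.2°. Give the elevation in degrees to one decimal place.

34.5°

sin δ = sin 25.19° × sin 193.2° = -0.09719, so δ = -5.577°.
At local noon the hour angle is zero, so the zenith angle equals |ϕ − δ| = |-61.1° − (-5.577°)| = 55.523°.
Elevation = 90° − 55.523° = 34.5°.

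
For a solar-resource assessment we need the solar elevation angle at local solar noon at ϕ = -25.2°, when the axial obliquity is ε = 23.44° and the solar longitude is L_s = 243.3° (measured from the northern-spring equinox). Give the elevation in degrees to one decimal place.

Solar declination: sin δ = sin ε · sin L_s = sin 23.44° × sin 243.3° = -0.35537, so δ = -20.816°.
At local noon the hour angle is zero, so the zenith angle equals |ϕ − δ| = |-25.2° − (-20.816°)| = 4.384°.
Elevation = 90° − 4.384° = 85.6°.

85.6°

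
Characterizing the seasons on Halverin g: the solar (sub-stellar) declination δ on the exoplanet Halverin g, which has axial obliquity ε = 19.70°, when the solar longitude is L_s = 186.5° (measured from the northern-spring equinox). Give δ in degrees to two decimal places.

sin δ = sin ε · sin L_s = sin 19.70° × sin 186.5° = -0.038160.
δ = arcsin(-0.038160) = -2.19°.

δ = -2.19°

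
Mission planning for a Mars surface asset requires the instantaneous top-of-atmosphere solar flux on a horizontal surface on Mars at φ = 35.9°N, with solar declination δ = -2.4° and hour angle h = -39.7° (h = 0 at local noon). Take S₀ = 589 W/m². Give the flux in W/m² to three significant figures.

352 W/m²

cos θ_z = sin φ sin δ + cos φ cos δ cos h = -0.024555 + 0.622699 = 0.598144.
Flux = S₀ · cos θ_z = 589 × 0.598144 = 352.3 W/m².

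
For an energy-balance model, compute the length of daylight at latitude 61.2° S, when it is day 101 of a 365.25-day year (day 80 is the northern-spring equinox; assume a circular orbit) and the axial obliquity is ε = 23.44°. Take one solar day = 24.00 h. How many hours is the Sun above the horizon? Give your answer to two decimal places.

Solar longitude: λ_s = 360° × (101 − 80)/365.25 = 20.698°.
sin δ = sin 23.44° × sin 20.698° = 0.14060, so δ = +8.082°.
cos H₀ = −tan φ · tan δ = −tan(-61.2°) × tan(+8.082°) = 0.2583, so H₀ = 1.3095 rad = 75.03°.
Daylight = 2H₀/(2π) × 24.00 h = (1.3095/π) × 24.00 = 10.00 h.

10.00 h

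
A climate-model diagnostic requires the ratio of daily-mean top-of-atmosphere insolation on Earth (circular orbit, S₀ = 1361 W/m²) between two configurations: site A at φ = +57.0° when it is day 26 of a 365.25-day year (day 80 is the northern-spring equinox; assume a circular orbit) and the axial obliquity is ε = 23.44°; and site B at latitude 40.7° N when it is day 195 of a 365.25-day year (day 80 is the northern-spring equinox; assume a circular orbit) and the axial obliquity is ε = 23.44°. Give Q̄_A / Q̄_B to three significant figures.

Q̄_A / Q̄_B ≈ 0.149

— Configuration A (φ=+57.0°):
Solar longitude: λ_s = 360° × (26 − 80)/365.25 = -53.224°, i.e. -53.224° + 360° = 306.776°.
sin δ = sin 23.44° × sin 306.776° = -0.31862, so δ = -18.580°.
cos H₀ = −tan(+57.0°) tan(-18.580°) = 0.5176, H₀ = 1.0267 rad.
Bracket: H₀ sin φ sin δ + cos φ cos δ sin H₀ = 1.0267×0.83867×-0.31862 + 0.54464×0.94788×0.85562 = -0.274352 + 0.441717 = 0.167365.
Q̄ = (S₀/π) × [bracket] = (1361/π) × 0.167365 = 72.506 W/m².
— Configuration B (φ=+40.7°):
Solar longitude: λ_s = 360° × (195 − 80)/365.25 = 113.347°.
sin δ = sin 23.44° × sin 113.347° = 0.36522, so δ = +21.421°.
cos H₀ = −tan(+40.7°) tan(+21.421°) = -0.3374, H₀ = 1.9150 rad.
Bracket: H₀ sin φ sin δ + cos φ cos δ sin H₀ = 1.9150×0.65210×0.36522 + 0.75813×0.93092×0.94134 = 0.456076 + 0.664359 = 1.120435.
Q̄ = (S₀/π) × [bracket] = (1361/π) × 1.120435 = 485.39 W/m².
Ratio Q̄_A / Q̄_B = 72.506 / 485.39 = 0.1494.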